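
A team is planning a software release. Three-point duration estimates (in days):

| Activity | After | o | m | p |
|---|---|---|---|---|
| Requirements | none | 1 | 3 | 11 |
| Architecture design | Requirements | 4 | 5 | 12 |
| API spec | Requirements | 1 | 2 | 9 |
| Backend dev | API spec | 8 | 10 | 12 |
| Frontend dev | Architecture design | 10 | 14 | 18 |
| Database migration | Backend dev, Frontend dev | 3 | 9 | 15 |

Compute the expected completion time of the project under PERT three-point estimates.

te_Requirements = (1 + 4·3 + 11)/6 = 24/6 = 4
te_Architecture design = (4 + 4·5 + 12)/6 = 36/6 = 6
te_API spec = (1 + 4·2 + 9)/6 = 18/6 = 3
te_Backend dev = (8 + 4·10 + 12)/6 = 60/6 = 10
te_Frontend dev = (10 + 4·14 + 18)/6 = 84/6 = 14
te_Database migration = (3 + 4·9 + 15)/6 = 54/6 = 9

Forward pass:
ES_Requirements = 0; EF_Requirements = 4
ES_Architecture design = 4; EF_Architecture design = 4+6 = 10
ES_API spec = 4; EF_API spec = 4+3 = 7
ES_Backend dev = 7; EF_Backend dev = 7+10 = 17
ES_Frontend dev = 10; EF_Frontend dev = 10+14 = 24
ES_Database migration = max(EF_Backend dev=17, EF_Frontend dev=24) = 24; EF_Database migration = 24+9 = 33
Expected project duration μ = 33 days. Critical path: Requirements → Architecture design → Frontend dev → Database migration.

33 days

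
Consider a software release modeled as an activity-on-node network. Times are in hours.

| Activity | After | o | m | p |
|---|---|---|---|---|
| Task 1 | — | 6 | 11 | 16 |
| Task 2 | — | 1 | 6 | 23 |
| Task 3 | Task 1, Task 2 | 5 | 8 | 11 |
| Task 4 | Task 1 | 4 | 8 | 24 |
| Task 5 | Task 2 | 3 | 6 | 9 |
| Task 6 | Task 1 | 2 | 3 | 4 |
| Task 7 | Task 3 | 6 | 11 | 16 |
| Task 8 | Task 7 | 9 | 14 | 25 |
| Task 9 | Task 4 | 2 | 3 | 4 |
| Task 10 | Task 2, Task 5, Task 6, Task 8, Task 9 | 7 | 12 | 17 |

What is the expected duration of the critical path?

te_Task 1 = (6 + 4·11 + 16)/6 = 66/6 = 11
te_Task 2 = (1 + 4·6 + 23)/6 = 48/6 = 8
te_Task 3 = (5 + 4·8 + 11)/6 = 48/6 = 8
te_Task 4 = (4 + 4·8 + 24)/6 = 60/6 = 10
te_Task 5 = (3 + 4·6 + 9)/6 = 36/6 = 6
te_Task 6 = (2 + 4·3 + 4)/6 = 18/6 = 3
te_Task 7 = (6 + 4·11 + 16)/6 = 66/6 = 11
te_Task 8 = (9 + 4·14 + 25)/6 = 90/6 = 15
te_Task 9 = (2 + 4·3 + 4)/6 = 18/6 = 3
te_Task 10 = (7 + 4·12 + 17)/6 = 72/6 = 12

Forward pass:
ES_Task 1 = 0; EF_Task 1 = 11
ES_Task 2 = 0; EF_Task 2 = 8
ES_Task 3 = max(EF_Task 1=11, EF_Task 2=8) = 11; EF_Task 3 = 11+8 = 19
ES_Task 4 = 11; EF_Task 4 = 11+10 = 21
ES_Task 5 = 8; EF_Task 5 = 8+6 = 14
ES_Task 6 = 11; EF_Task 6 = 11+3 = 14
ES_Task 7 = 19; EF_Task 7 = 19+11 = 30
ES_Task 8 = 30; EF_Task 8 = 30+15 = 45
ES_Task 9 = 21; EF_Task 9 = 21+3 = 24
ES_Task 10 = max(EF_Task 2=8, EF_Task 5=14, EF_Task 6=14, EF_Task 8=45, EF_Task 9=24) = 45; EF_Task 10 = 45+12 = 57
Expected project duration μ = 57 hours. Critical path: Task 1 → Task 3 → Task 7 → Task 8 → Task 10.

57 hours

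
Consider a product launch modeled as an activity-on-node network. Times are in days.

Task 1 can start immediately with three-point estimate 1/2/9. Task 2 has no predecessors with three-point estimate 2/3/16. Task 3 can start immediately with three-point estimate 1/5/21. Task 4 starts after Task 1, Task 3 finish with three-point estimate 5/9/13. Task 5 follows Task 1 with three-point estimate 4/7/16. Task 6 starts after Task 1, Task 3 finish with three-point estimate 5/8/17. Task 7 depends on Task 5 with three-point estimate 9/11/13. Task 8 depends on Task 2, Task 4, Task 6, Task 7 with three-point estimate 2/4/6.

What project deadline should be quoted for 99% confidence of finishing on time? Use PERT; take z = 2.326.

32.0 days

te_Task 1 = (1 + 4·2 + 9)/6 = 18/6 = 3; σ²_Task 1 = ((9−1)/6)² = 1.778
te_Task 2 = (2 + 4·3 + 16)/6 = 30/6 = 5; σ²_Task 2 = ((16−2)/6)² = 5.444
te_Task 3 = (1 + 4·5 + 21)/6 = 42/6 = 7; σ²_Task 3 = ((21−1)/6)² = 11.111
te_Task 4 = (5 + 4·9 + 13)/6 = 54/6 = 9; σ²_Task 4 = ((13−5)/6)² = 1.778
te_Task 5 = (4 + 4·7 + 16)/6 = 48/6 = 8; σ²_Task 5 = ((16−4)/6)² = 4.000
te_Task 6 = (5 + 4·8 + 17)/6 = 54/6 = 9; σ²_Task 6 = ((17−5)/6)² = 4.000
te_Task 7 = (9 + 4·11 + 13)/6 = 66/6 = 11; σ²_Task 7 = ((13−9)/6)² = 0.444
te_Task 8 = (2 + 4·4 + 6)/6 = 24/6 = 4; σ²_Task 8 = ((6−2)/6)² = 0.444

Forward pass:
ES_Task 1 = 0; EF_Task 1 = 3
ES_Task 2 = 0; EF_Task 2 = 5
ES_Task 3 = 0; EF_Task 3 = 7
ES_Task 4 = max(EF_Task 1=3, EF_Task 3=7) = 7; EF_Task 4 = 7+9 = 16
ES_Task 5 = 3; EF_Task 5 = 3+8 = 11
ES_Task 6 = max(EF_Task 1=3, EF_Task 3=7) = 7; EF_Task 6 = 7+9 = 16
ES_Task 7 = 11; EF_Task 7 = 11+11 = 22
ES_Task 8 = max(EF_Task 2=5, EF_Task 4=16, EF_Task 6=16, EF_Task 7=22) = 22; EF_Task 8 = 22+4 = 26
Expected project duration μ = 26 days. Critical path: Task 1 → Task 5 → Task 7 → Task 8.

Variance along critical path = 1.778 + 4.000 + 0.444 + 0.444 = 6.667; σ = 2.582 days.
D = μ + z·σ = 26 + 2.326·2.582 = 32.0 days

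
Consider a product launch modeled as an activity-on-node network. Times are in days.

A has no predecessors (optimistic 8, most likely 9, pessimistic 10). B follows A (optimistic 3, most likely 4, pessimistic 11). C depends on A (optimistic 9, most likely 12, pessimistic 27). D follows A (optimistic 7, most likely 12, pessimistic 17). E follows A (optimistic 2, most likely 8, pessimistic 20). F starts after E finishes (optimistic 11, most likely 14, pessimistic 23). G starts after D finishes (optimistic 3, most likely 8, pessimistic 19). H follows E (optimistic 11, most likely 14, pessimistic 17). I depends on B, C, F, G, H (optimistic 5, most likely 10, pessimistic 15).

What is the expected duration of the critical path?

43 days

te_A = (8 + 4·9 + 10)/6 = 54/6 = 9
te_B = (3 + 4·4 + 11)/6 = 30/6 = 5
te_C = (9 + 4·12 + 27)/6 = 84/6 = 14
te_D = (7 + 4·12 + 17)/6 = 72/6 = 12
te_E = (2 + 4·8 + 20)/6 = 54/6 = 9
te_F = (11 + 4·14 + 23)/6 = 90/6 = 15
te_G = (3 + 4·8 + 19)/6 = 54/6 = 9
te_H = (11 + 4·14 + 17)/6 = 84/6 = 14
te_I = (5 + 4·10 + 15)/6 = 60/6 = 10

Forward pass:
ES_A = 0; EF_A = 9
ES_B = 9; EF_B = 9+5 = 14
ES_C = 9; EF_C = 9+14 = 23
ES_D = 9; EF_D = 9+12 = 21
ES_E = 9; EF_E = 9+9 = 18
ES_F = 18; EF_F = 18+15 = 33
ES_G = 21; EF_G = 21+9 = 30
ES_H = 18; EF_H = 18+14 = 32
ES_I = max(EF_B=14, EF_C=23, EF_F=33, EF_G=30, EF_H=32) = 33; EF_I = 33+10 = 43
Expected project duration μ = 43 days. Critical path: A → E → F → I.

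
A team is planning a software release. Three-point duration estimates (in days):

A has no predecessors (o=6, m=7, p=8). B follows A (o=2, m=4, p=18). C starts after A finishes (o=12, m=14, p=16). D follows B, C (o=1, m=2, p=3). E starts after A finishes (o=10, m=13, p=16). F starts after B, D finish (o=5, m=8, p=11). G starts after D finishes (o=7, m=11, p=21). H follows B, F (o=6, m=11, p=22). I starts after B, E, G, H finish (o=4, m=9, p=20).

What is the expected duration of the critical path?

te_A = (6 + 4·7 + 8)/6 = 42/6 = 7
te_B = (2 + 4·4 + 18)/6 = 36/6 = 6
te_C = (12 + 4·14 + 16)/6 = 84/6 = 14
te_D = (1 + 4·2 + 3)/6 = 12/6 = 2
te_E = (10 + 4·13 + 16)/6 = 78/6 = 13
te_F = (5 + 4·8 + 11)/6 = 48/6 = 8
te_G = (7 + 4·11 + 21)/6 = 72/6 = 12
te_H = (6 + 4·11 + 22)/6 = 72/6 = 12
te_I = (4 + 4·9 + 20)/6 = 60/6 = 10

Forward pass:
ES_A = 0; EF_A = 7
ES_B = 7; EF_B = 7+6 = 13
ES_C = 7; EF_C = 7+14 = 21
ES_D = max(EF_B=13, EF_C=21) = 21; EF_D = 21+2 = 23
ES_E = 7; EF_E = 7+13 = 20
ES_F = max(EF_B=13, EF_D=23) = 23; EF_F = 23+8 = 31
ES_G = 23; EF_G = 23+12 = 35
ES_H = max(EF_B=13, EF_F=31) = 31; EF_H = 31+12 = 43
ES_I = max(EF_B=13, EF_E=20, EF_G=35, EF_H=43) = 43; EF_I = 43+10 = 53
Expected project duration μ = 53 days. Critical path: A → C → D → F → H → I.

53 days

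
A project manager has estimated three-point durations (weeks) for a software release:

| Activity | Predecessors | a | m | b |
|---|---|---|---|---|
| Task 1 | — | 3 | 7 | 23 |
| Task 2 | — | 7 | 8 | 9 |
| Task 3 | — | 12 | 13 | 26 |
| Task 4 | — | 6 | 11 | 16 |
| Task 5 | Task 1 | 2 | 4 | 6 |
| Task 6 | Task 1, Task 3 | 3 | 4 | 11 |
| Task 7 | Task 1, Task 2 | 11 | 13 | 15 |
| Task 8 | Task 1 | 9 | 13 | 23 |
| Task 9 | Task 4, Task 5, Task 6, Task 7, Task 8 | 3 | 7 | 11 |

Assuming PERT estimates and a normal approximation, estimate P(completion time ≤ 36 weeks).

0.919

te_Task 1 = (3 + 4·7 + 23)/6 = 54/6 = 9; σ²_Task 1 = ((23−3)/6)² = 11.111
te_Task 2 = (7 + 4·8 + 9)/6 = 48/6 = 8; σ²_Task 2 = ((9−7)/6)² = 0.111
te_Task 3 = (12 + 4·13 + 26)/6 = 90/6 = 15; σ²_Task 3 = ((26−12)/6)² = 5.444
te_Task 4 = (6 + 4·11 + 16)/6 = 66/6 = 11; σ²_Task 4 = ((16−6)/6)² = 2.778
te_Task 5 = (2 + 4·4 + 6)/6 = 24/6 = 4; σ²_Task 5 = ((6−2)/6)² = 0.444
te_Task 6 = (3 + 4·4 + 11)/6 = 30/6 = 5; σ²_Task 6 = ((11−3)/6)² = 1.778
te_Task 7 = (11 + 4·13 + 15)/6 = 78/6 = 13; σ²_Task 7 = ((15−11)/6)² = 0.444
te_Task 8 = (9 + 4·13 + 23)/6 = 84/6 = 14; σ²_Task 8 = ((23−9)/6)² = 5.444
te_Task 9 = (3 + 4·7 + 11)/6 = 42/6 = 7; σ²_Task 9 = ((11−3)/6)² = 1.778

Forward pass:
ES_Task 1 = 0; EF_Task 1 = 9
ES_Task 2 = 0; EF_Task 2 = 8
ES_Task 3 = 0; EF_Task 3 = 15
ES_Task 4 = 0; EF_Task 4 = 11
ES_Task 5 = 9; EF_Task 5 = 9+4 = 13
ES_Task 6 = max(EF_Task 1=9, EF_Task 3=15) = 15; EF_Task 6 = 15+5 = 20
ES_Task 7 = max(EF_Task 1=9, EF_Task 2=8) = 9; EF_Task 7 = 9+13 = 22
ES_Task 8 = 9; EF_Task 8 = 9+14 = 23
ES_Task 9 = max(EF_Task 4=11, EF_Task 5=13, EF_Task 6=20, EF_Task 7=22, EF_Task 8=23) = 23; EF_Task 9 = 23+7 = 30
Expected project duration μ = 30 weeks. Critical path: Task 1 → Task 8 → Task 9.

Variance along critical path = 11.111 + 5.444 + 1.778 = 18.333; σ = √18.333 = 4.282 weeks.
Z = (36 − 30) / 4.282 = 1.401
P(T ≤ 36) = Φ(1.401) ≈ 0.919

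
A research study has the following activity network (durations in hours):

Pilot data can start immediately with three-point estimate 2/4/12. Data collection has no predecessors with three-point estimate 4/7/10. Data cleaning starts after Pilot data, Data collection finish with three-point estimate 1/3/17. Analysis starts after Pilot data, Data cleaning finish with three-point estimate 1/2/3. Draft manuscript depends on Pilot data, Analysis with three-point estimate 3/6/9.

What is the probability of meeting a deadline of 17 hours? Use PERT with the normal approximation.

0.162

te_Pilot data = (2 + 4·4 + 12)/6 = 30/6 = 5; σ²_Pilot data = ((12−2)/6)² = 2.778
te_Data collection = (4 + 4·7 + 10)/6 = 42/6 = 7; σ²_Data collection = ((10−4)/6)² = 1.000
te_Data cleaning = (1 + 4·3 + 17)/6 = 30/6 = 5; σ²_Data cleaning = ((17−1)/6)² = 7.111
te_Analysis = (1 + 4·2 + 3)/6 = 12/6 = 2; σ²_Analysis = ((3−1)/6)² = 0.111
te_Draft manuscript = (3 + 4·6 + 9)/6 = 36/6 = 6; σ²_Draft manuscript = ((9−3)/6)² = 1.000

Forward pass:
ES_Pilot data = 0; EF_Pilot data = 5
ES_Data collection = 0; EF_Data collection = 7
ES_Data cleaning = max(EF_Pilot data=5, EF_Data collection=7) = 7; EF_Data cleaning = 7+5 = 12
ES_Analysis = max(EF_Pilot data=5, EF_Data cleaning=12) = 12; EF_Analysis = 12+2 = 14
ES_Draft manuscript = max(EF_Pilot data=5, EF_Analysis=14) = 14; EF_Draft manuscript = 14+6 = 20
Expected project duration μ = 20 hours. Critical path: Data collection → Data cleaning → Analysis → Draft manuscript.

Variance along critical path = 1.000 + 7.111 + 0.111 + 1.000 = 9.222; σ = √9.222 = 3.037 hours.
Z = (17 − 20) / 3.037 = -0.988
P(T ≤ 17) = Φ(-0.988) ≈ 0.162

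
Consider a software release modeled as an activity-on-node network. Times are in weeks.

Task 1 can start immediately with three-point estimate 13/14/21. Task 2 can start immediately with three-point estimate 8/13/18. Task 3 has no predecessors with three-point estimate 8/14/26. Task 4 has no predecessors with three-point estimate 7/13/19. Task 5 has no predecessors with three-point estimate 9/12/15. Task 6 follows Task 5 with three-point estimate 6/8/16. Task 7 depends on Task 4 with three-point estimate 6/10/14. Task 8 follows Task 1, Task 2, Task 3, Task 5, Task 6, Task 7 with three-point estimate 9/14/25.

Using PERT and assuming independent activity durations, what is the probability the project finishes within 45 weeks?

te_Task 1 = (13 + 4·14 + 21)/6 = 90/6 = 15; σ²_Task 1 = ((21−13)/6)² = 1.778
te_Task 2 = (8 + 4·13 + 18)/6 = 78/6 = 13; σ²_Task 2 = ((18−8)/6)² = 2.778
te_Task 3 = (8 + 4·14 + 26)/6 = 90/6 = 15; σ²_Task 3 = ((26−8)/6)² = 9.000
te_Task 4 = (7 + 4·13 + 19)/6 = 78/6 = 13; σ²_Task 4 = ((19−7)/6)² = 4.000
te_Task 5 = (9 + 4·12 + 15)/6 = 72/6 = 12; σ²_Task 5 = ((15−9)/6)² = 1.000
te_Task 6 = (6 + 4·8 + 16)/6 = 54/6 = 9; σ²_Task 6 = ((16−6)/6)² = 2.778
te_Task 7 = (6 + 4·10 + 14)/6 = 60/6 = 10; σ²_Task 7 = ((14−6)/6)² = 1.778
te_Task 8 = (9 + 4·14 + 25)/6 = 90/6 = 15; σ²_Task 8 = ((25−9)/6)² = 7.111

Forward pass:
ES_Task 1 = 0; EF_Task 1 = 15
ES_Task 2 = 0; EF_Task 2 = 13
ES_Task 3 = 0; EF_Task 3 = 15
ES_Task 4 = 0; EF_Task 4 = 13
ES_Task 5 = 0; EF_Task 5 = 12
ES_Task 6 = 12; EF_Task 6 = 12+9 = 21
ES_Task 7 = 13; EF_Task 7 = 13+10 = 23
ES_Task 8 = max(EF_Task 1=15, EF_Task 2=13, EF_Task 3=15, EF_Task 5=12, EF_Task 6=21, EF_Task 7=23) = 23; EF_Task 8 = 23+15 = 38
Expected project duration μ = 38 weeks. Critical path: Task 4 → Task 7 → Task 8.

Variance along critical path = 4.000 + 1.778 + 7.111 = 12.889; σ = √12.889 = 3.590 weeks.
Z = (45 − 38) / 3.590 = 1.950
P(T ≤ 45) = Φ(1.950) ≈ 0.974

0.974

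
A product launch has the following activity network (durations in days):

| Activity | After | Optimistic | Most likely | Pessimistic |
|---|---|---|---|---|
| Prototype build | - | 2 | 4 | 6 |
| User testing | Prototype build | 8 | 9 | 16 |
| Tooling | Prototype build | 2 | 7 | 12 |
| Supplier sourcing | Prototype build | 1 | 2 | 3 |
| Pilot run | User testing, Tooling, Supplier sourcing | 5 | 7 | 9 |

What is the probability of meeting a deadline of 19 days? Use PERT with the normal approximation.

0.110

te_Prototype build = (2 + 4·4 + 6)/6 = 24/6 = 4; σ²_Prototype build = ((6−2)/6)² = 0.444
te_User testing = (8 + 4·9 + 16)/6 = 60/6 = 10; σ²_User testing = ((16−8)/6)² = 1.778
te_Tooling = (2 + 4·7 + 12)/6 = 42/6 = 7; σ²_Tooling = ((12−2)/6)² = 2.778
te_Supplier sourcing = (1 + 4·2 + 3)/6 = 12/6 = 2; σ²_Supplier sourcing = ((3−1)/6)² = 0.111
te_Pilot run = (5 + 4·7 + 9)/6 = 42/6 = 7; σ²_Pilot run = ((9−5)/6)² = 0.444

Forward pass:
ES_Prototype build = 0; EF_Prototype build = 4
ES_User testing = 4; EF_User testing = 4+10 = 14
ES_Tooling = 4; EF_Tooling = 4+7 = 11
ES_Supplier sourcing = 4; EF_Supplier sourcing = 4+2 = 6
ES_Pilot run = max(EF_User testing=14, EF_Tooling=11, EF_Supplier sourcing=6) = 14; EF_Pilot run = 14+7 = 21
Expected project duration μ = 21 days. Critical path: Prototype build → User testing → Pilot run.

Variance along critical path = 0.444 + 1.778 + 0.444 = 2.667; σ = √2.667 = 1.633 days.
Z = (19 − 21) / 1.633 = -1.225
P(T ≤ 19) = Φ(-1.225) ≈ 0.110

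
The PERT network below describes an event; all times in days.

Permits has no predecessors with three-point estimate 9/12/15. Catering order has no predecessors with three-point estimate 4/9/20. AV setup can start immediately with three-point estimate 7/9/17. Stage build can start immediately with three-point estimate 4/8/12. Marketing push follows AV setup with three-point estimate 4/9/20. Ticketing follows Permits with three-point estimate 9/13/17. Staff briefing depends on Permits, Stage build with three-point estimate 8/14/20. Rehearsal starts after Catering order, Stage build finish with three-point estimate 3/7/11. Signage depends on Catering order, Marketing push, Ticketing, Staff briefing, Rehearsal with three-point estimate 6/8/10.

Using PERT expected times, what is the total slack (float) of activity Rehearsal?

te_Permits = (9 + 4·12 + 15)/6 = 72/6 = 12
te_Catering order = (4 + 4·9 + 20)/6 = 60/6 = 10
te_AV setup = (7 + 4·9 + 17)/6 = 60/6 = 10
te_Stage build = (4 + 4·8 + 12)/6 = 48/6 = 8
te_Marketing push = (4 + 4·9 + 20)/6 = 60/6 = 10
te_Ticketing = (9 + 4·13 + 17)/6 = 78/6 = 13
te_Staff briefing = (8 + 4·14 + 20)/6 = 84/6 = 14
te_Rehearsal = (3 + 4·7 + 11)/6 = 42/6 = 7
te_Signage = (6 + 4·8 + 10)/6 = 48/6 = 8

Forward pass:
ES_Permits = 0; EF_Permits = 12
ES_Catering order = 0; EF_Catering order = 10
ES_AV setup = 0; EF_AV setup = 10
ES_Stage build = 0; EF_Stage build = 8
ES_Marketing push = 10; EF_Marketing push = 10+10 = 20
ES_Ticketing = 12; EF_Ticketing = 12+13 = 25
ES_Staff briefing = max(EF_Permits=12, EF_Stage build=8) = 12; EF_Staff briefing = 12+14 = 26
ES_Rehearsal = max(EF_Catering order=10, EF_Stage build=8) = 10; EF_Rehearsal = 10+7 = 17
ES_Signage = max(EF_Catering order=10, EF_Marketing push=20, EF_Ticketing=25, EF_Staff briefing=26, EF_Rehearsal=17) = 26; EF_Signage = 26+8 = 34
Expected project duration μ = 34 days. Critical path: Permits → Staff briefing → Signage.

Backward pass:
LF_Signage = 34; LS_Signage = 34−8 = 26
LF_Rehearsal = LS_Signage = 26; LS_Rehearsal = 26−7 = 19
LF_Staff briefing = LS_Signage = 26; LS_Staff briefing = 26−14 = 12
LF_Ticketing = LS_Signage = 26; LS_Ticketing = 26−13 = 13
LF_Marketing push = LS_Signage = 26; LS_Marketing push = 26−10 = 16
LF_Stage build = min(LS_Staff briefing=12, LS_Rehearsal=19) = 12; LS_Stage build = 12−8 = 4
LF_AV setup = LS_Marketing push = 16; LS_AV setup = 16−10 = 6
LF_Catering order = min(LS_Rehearsal=19, LS_Signage=26) = 19; LS_Catering order = 19−10 = 9
LF_Permits = min(LS_Ticketing=13, LS_Staff briefing=12) = 12; LS_Permits = 12−12 = 0
Slack_Rehearsal = LS_Rehearsal − ES_Rehearsal = 19 − 10 = 9

9 days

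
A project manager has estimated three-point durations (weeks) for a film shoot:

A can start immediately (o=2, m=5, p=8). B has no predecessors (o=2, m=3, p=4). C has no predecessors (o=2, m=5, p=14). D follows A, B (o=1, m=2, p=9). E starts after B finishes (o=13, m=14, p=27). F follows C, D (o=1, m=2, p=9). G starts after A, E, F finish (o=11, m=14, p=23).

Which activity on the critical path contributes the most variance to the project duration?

E

te_A = (2 + 4·5 + 8)/6 = 30/6 = 5; σ²_A = ((8−2)/6)² = 1.000
te_B = (2 + 4·3 + 4)/6 = 18/6 = 3; σ²_B = ((4−2)/6)² = 0.111
te_C = (2 + 4·5 + 14)/6 = 36/6 = 6; σ²_C = ((14−2)/6)² = 4.000
te_D = (1 + 4·2 + 9)/6 = 18/6 = 3; σ²_D = ((9−1)/6)² = 1.778
te_E = (13 + 4·14 + 27)/6 = 96/6 = 16; σ²_E = ((27−13)/6)² = 5.444
te_F = (1 + 4·2 + 9)/6 = 18/6 = 3; σ²_F = ((9−1)/6)² = 1.778
te_G = (11 + 4·14 + 23)/6 = 90/6 = 15; σ²_G = ((23−11)/6)² = 4.000

Forward pass:
ES_A = 0; EF_A = 5
ES_B = 0; EF_B = 3
ES_C = 0; EF_C = 6
ES_D = max(EF_A=5, EF_B=3) = 5; EF_D = 5+3 = 8
ES_E = 3; EF_E = 3+16 = 19
ES_F = max(EF_C=6, EF_D=8) = 8; EF_F = 8+3 = 11
ES_G = max(EF_A=5, EF_E=19, EF_F=11) = 19; EF_G = 19+15 = 34
Expected project duration μ = 34 weeks. Critical path: B → E → G.

Variances on critical path: σ²_B=0.111, σ²_E=5.444, σ²_G=4.000.
Largest is σ²_E = 5.444.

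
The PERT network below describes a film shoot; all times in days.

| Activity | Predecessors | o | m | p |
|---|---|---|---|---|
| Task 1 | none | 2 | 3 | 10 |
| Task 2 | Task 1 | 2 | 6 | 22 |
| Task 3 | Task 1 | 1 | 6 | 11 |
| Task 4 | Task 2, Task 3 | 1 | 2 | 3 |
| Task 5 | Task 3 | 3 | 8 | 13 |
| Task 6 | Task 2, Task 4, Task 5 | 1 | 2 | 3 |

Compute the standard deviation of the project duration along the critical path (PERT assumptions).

te_Task 1 = (2 + 4·3 + 10)/6 = 24/6 = 4; σ²_Task 1 = ((10−2)/6)² = 1.778
te_Task 2 = (2 + 4·6 + 22)/6 = 48/6 = 8; σ²_Task 2 = ((22−2)/6)² = 11.111
te_Task 3 = (1 + 4·6 + 11)/6 = 36/6 = 6; σ²_Task 3 = ((11−1)/6)² = 2.778
te_Task 4 = (1 + 4·2 + 3)/6 = 12/6 = 2; σ²_Task 4 = ((3−1)/6)² = 0.111
te_Task 5 = (3 + 4·8 + 13)/6 = 48/6 = 8; σ²_Task 5 = ((13−3)/6)² = 2.778
te_Task 6 = (1 + 4·2 + 3)/6 = 12/6 = 2; σ²_Task 6 = ((3−1)/6)² = 0.111

Forward pass:
ES_Task 1 = 0; EF_Task 1 = 4
ES_Task 2 = 4; EF_Task 2 = 4+8 = 12
ES_Task 3 = 4; EF_Task 3 = 4+6 = 10
ES_Task 4 = max(EF_Task 2=12, EF_Task 3=10) = 12; EF_Task 4 = 12+2 = 14
ES_Task 5 = 10; EF_Task 5 = 10+8 = 18
ES_Task 6 = max(EF_Task 2=12, EF_Task 4=14, EF_Task 5=18) = 18; EF_Task 6 = 18+2 = 20
Expected project duration μ = 20 days. Critical path: Task 1 → Task 3 → Task 5 → Task 6.

Variance along critical path = 1.778 + 2.778 + 2.778 + 0.111 = 7.444
σ = √7.444 = 2.728 days

2.73 days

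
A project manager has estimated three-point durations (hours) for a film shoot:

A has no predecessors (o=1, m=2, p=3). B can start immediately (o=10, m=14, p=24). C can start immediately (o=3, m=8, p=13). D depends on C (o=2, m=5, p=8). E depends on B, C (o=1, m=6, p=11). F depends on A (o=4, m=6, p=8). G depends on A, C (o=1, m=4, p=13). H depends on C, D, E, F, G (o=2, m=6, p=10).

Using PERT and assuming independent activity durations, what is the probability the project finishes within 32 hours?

te_A = (1 + 4·2 + 3)/6 = 12/6 = 2; σ²_A = ((3−1)/6)² = 0.111
te_B = (10 + 4·14 + 24)/6 = 90/6 = 15; σ²_B = ((24−10)/6)² = 5.444
te_C = (3 + 4·8 + 13)/6 = 48/6 = 8; σ²_C = ((13−3)/6)² = 2.778
te_D = (2 + 4·5 + 8)/6 = 30/6 = 5; σ²_D = ((8−2)/6)² = 1.000
te_E = (1 + 4·6 + 11)/6 = 36/6 = 6; σ²_E = ((11−1)/6)² = 2.778
te_F = (4 + 4·6 + 8)/6 = 36/6 = 6; σ²_F = ((8−4)/6)² = 0.444
te_G = (1 + 4·4 + 13)/6 = 30/6 = 5; σ²_G = ((13−1)/6)² = 4.000
te_H = (2 + 4·6 + 10)/6 = 36/6 = 6; σ²_H = ((10−2)/6)² = 1.778

Forward pass:
ES_A = 0; EF_A = 2
ES_B = 0; EF_B = 15
ES_C = 0; EF_C = 8
ES_D = 8; EF_D = 8+5 = 13
ES_E = max(EF_B=15, EF_C=8) = 15; EF_E = 15+6 = 21
ES_F = 2; EF_F = 2+6 = 8
ES_G = max(EF_A=2, EF_C=8) = 8; EF_G = 8+5 = 13
ES_H = max(EF_C=8, EF_D=13, EF_E=21, EF_F=8, EF_G=13) = 21; EF_H = 21+6 = 27
Expected project duration μ = 27 hours. Critical path: B → E → H.

Variance along critical path = 5.444 + 2.778 + 1.778 = 10.000; σ = √10.000 = 3.162 hours.
Z = (32 − 27) / 3.162 = 1.581
P(T ≤ 32) = Φ(1.581) ≈ 0.943

0.943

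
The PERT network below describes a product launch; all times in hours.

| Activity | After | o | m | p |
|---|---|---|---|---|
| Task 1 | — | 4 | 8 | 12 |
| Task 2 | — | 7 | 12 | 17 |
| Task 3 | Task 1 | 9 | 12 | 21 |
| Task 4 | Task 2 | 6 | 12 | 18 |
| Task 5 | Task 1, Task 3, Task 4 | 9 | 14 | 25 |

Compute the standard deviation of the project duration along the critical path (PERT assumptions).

3.73 hours

te_Task 1 = (4 + 4·8 + 12)/6 = 48/6 = 8; σ²_Task 1 = ((12−4)/6)² = 1.778
te_Task 2 = (7 + 4·12 + 17)/6 = 72/6 = 12; σ²_Task 2 = ((17−7)/6)² = 2.778
te_Task 3 = (9 + 4·12 + 21)/6 = 78/6 = 13; σ²_Task 3 = ((21−9)/6)² = 4.000
te_Task 4 = (6 + 4·12 + 18)/6 = 72/6 = 12; σ²_Task 4 = ((18−6)/6)² = 4.000
te_Task 5 = (9 + 4·14 + 25)/6 = 90/6 = 15; σ²_Task 5 = ((25−9)/6)² = 7.111

Forward pass:
ES_Task 1 = 0; EF_Task 1 = 8
ES_Task 2 = 0; EF_Task 2 = 12
ES_Task 3 = 8; EF_Task 3 = 8+13 = 21
ES_Task 4 = 12; EF_Task 4 = 12+12 = 24
ES_Task 5 = max(EF_Task 1=8, EF_Task 3=21, EF_Task 4=24) = 24; EF_Task 5 = 24+15 = 39
Expected project duration μ = 39 hours. Critical path: Task 2 → Task 4 → Task 5.

Variance along critical path = 2.778 + 4.000 + 7.111 = 13.889
σ = √13.889 = 3.727 hours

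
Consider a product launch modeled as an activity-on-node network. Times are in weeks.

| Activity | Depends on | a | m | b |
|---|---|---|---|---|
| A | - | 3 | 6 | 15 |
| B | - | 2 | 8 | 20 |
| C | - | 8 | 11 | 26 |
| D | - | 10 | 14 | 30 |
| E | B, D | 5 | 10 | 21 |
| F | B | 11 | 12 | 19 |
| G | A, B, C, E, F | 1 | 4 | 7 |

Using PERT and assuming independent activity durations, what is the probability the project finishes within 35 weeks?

0.819

te_A = (3 + 4·6 + 15)/6 = 42/6 = 7; σ²_A = ((15−3)/6)² = 4.000
te_B = (2 + 4·8 + 20)/6 = 54/6 = 9; σ²_B = ((20−2)/6)² = 9.000
te_C = (8 + 4·11 + 26)/6 = 78/6 = 13; σ²_C = ((26−8)/6)² = 9.000
te_D = (10 + 4·14 + 30)/6 = 96/6 = 16; σ²_D = ((30−10)/6)² = 11.111
te_E = (5 + 4·10 + 21)/6 = 66/6 = 11; σ²_E = ((21−5)/6)² = 7.111
te_F = (11 + 4·12 + 19)/6 = 78/6 = 13; σ²_F = ((19−11)/6)² = 1.778
te_G = (1 + 4·4 + 7)/6 = 24/6 = 4; σ²_G = ((7−1)/6)² = 1.000

Forward pass:
ES_A = 0; EF_A = 7
ES_B = 0; EF_B = 9
ES_C = 0; EF_C = 13
ES_D = 0; EF_D = 16
ES_E = max(EF_B=9, EF_D=16) = 16; EF_E = 16+11 = 27
ES_F = 9; EF_F = 9+13 = 22
ES_G = max(EF_A=7, EF_B=9, EF_C=13, EF_E=27, EF_F=22) = 27; EF_G = 27+4 = 31
Expected project duration μ = 31 weeks. Critical path: D → E → G.

Variance along critical path = 11.111 + 7.111 + 1.000 = 19.222; σ = √19.222 = 4.384 weeks.
Z = (35 − 31) / 4.384 = 0.912
P(T ≤ 35) = Φ(0.912) ≈ 0.819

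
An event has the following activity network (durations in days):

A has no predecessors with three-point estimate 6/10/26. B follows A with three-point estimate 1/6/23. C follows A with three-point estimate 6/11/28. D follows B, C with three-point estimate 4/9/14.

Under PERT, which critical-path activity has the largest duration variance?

C

te_A = (6 + 4·10 + 26)/6 = 72/6 = 12; σ²_A = ((26−6)/6)² = 11.111
te_B = (1 + 4·6 + 23)/6 = 48/6 = 8; σ²_B = ((23−1)/6)² = 13.444
te_C = (6 + 4·11 + 28)/6 = 78/6 = 13; σ²_C = ((28−6)/6)² = 13.444
te_D = (4 + 4·9 + 14)/6 = 54/6 = 9; σ²_D = ((14−4)/6)² = 2.778

Forward pass:
ES_A = 0; EF_A = 12
ES_B = 12; EF_B = 12+8 = 20
ES_C = 12; EF_C = 12+13 = 25
ES_D = max(EF_B=20, EF_C=25) = 25; EF_D = 25+9 = 34
Expected project duration μ = 34 days. Critical path: A → C → D.

Variances on critical path: σ²_A=11.111, σ²_C=13.444, σ²_D=2.778.
Largest is σ²_C = 13.444.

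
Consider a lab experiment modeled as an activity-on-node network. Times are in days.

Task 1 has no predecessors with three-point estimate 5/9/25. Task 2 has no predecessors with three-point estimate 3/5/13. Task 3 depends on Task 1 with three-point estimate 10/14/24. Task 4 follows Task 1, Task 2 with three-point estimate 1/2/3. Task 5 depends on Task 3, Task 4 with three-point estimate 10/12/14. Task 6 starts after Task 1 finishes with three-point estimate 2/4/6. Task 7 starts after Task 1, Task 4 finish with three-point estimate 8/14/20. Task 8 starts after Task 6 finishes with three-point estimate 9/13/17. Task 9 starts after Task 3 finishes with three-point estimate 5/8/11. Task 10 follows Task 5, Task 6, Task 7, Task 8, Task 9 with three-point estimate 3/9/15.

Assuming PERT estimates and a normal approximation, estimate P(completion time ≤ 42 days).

te_Task 1 = (5 + 4·9 + 25)/6 = 66/6 = 11; σ²_Task 1 = ((25−5)/6)² = 11.111
te_Task 2 = (3 + 4·5 + 13)/6 = 36/6 = 6; σ²_Task 2 = ((13−3)/6)² = 2.778
te_Task 3 = (10 + 4·14 + 24)/6 = 90/6 = 15; σ²_Task 3 = ((24−10)/6)² = 5.444
te_Task 4 = (1 + 4·2 + 3)/6 = 12/6 = 2; σ²_Task 4 = ((3−1)/6)² = 0.111
te_Task 5 = (10 + 4·12 + 14)/6 = 72/6 = 12; σ²_Task 5 = ((14−10)/6)² = 0.444
te_Task 6 = (2 + 4·4 + 6)/6 = 24/6 = 4; σ²_Task 6 = ((6−2)/6)² = 0.444
te_Task 7 = (8 + 4·14 + 20)/6 = 84/6 = 14; σ²_Task 7 = ((20−8)/6)² = 4.000
te_Task 8 = (9 + 4·13 + 17)/6 = 78/6 = 13; σ²_Task 8 = ((17−9)/6)² = 1.778
te_Task 9 = (5 + 4·8 + 11)/6 = 48/6 = 8; σ²_Task 9 = ((11−5)/6)² = 1.000
te_Task 10 = (3 + 4·9 + 15)/6 = 54/6 = 9; σ²_Task 10 = ((15−3)/6)² = 4.000

Forward pass:
ES_Task 1 = 0; EF_Task 1 = 11
ES_Task 2 = 0; EF_Task 2 = 6
ES_Task 3 = 11; EF_Task 3 = 11+15 = 26
ES_Task 4 = max(EF_Task 1=11, EF_Task 2=6) = 11; EF_Task 4 = 11+2 = 13
ES_Task 5 = max(EF_Task 3=26, EF_Task 4=13) = 26; EF_Task 5 = 26+12 = 38
ES_Task 6 = 11; EF_Task 6 = 11+4 = 15
ES_Task 7 = max(EF_Task 1=11, EF_Task 4=13) = 13; EF_Task 7 = 13+14 = 27
ES_Task 8 = 15; EF_Task 8 = 15+13 = 28
ES_Task 9 = 26; EF_Task 9 = 26+8 = 34
ES_Task 10 = max(EF_Task 5=38, EF_Task 6=15, EF_Task 7=27, EF_Task 8=28, EF_Task 9=34) = 38; EF_Task 10 = 38+9 = 47
Expected project duration μ = 47 days. Critical path: Task 1 → Task 3 → Task 5 → Task 10.

Variance along critical path = 11.111 + 5.444 + 0.444 + 4.000 = 21.000; σ = √21.000 = 4.583 days.
Z = (42 − 47) / 4.583 = -1.091
P(T ≤ 42) = Φ(-1.091) ≈ 0.138

0.138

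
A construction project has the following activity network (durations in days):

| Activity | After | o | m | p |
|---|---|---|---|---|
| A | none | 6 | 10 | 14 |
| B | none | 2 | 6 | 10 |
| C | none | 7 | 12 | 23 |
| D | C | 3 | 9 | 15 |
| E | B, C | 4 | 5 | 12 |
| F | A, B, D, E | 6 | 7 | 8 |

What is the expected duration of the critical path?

te_A = (6 + 4·10 + 14)/6 = 60/6 = 10
te_B = (2 + 4·6 + 10)/6 = 36/6 = 6
te_C = (7 + 4·12 + 23)/6 = 78/6 = 13
te_D = (3 + 4·9 + 15)/6 = 54/6 = 9
te_E = (4 + 4·5 + 12)/6 = 36/6 = 6
te_F = (6 + 4·7 + 8)/6 = 42/6 = 7

Forward pass:
ES_A = 0; EF_A = 10
ES_B = 0; EF_B = 6
ES_C = 0; EF_C = 13
ES_D = 13; EF_D = 13+9 = 22
ES_E = max(EF_B=6, EF_C=13) = 13; EF_E = 13+6 = 19
ES_F = max(EF_A=10, EF_B=6, EF_D=22, EF_E=19) = 22; EF_F = 22+7 = 29
Expected project duration μ = 29 days. Critical path: C → D → F.

29 days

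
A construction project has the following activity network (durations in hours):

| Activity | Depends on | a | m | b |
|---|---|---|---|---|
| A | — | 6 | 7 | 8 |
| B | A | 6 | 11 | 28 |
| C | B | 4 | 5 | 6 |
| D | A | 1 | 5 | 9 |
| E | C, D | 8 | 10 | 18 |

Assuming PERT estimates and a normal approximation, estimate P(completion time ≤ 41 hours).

0.891

te_A = (6 + 4·7 + 8)/6 = 42/6 = 7; σ²_A = ((8−6)/6)² = 0.111
te_B = (6 + 4·11 + 28)/6 = 78/6 = 13; σ²_B = ((28−6)/6)² = 13.444
te_C = (4 + 4·5 + 6)/6 = 30/6 = 5; σ²_C = ((6−4)/6)² = 0.111
te_D = (1 + 4·5 + 9)/6 = 30/6 = 5; σ²_D = ((9−1)/6)² = 1.778
te_E = (8 + 4·10 + 18)/6 = 66/6 = 11; σ²_E = ((18−8)/6)² = 2.778

Forward pass:
ES_A = 0; EF_A = 7
ES_B = 7; EF_B = 7+13 = 20
ES_C = 20; EF_C = 20+5 = 25
ES_D = 7; EF_D = 7+5 = 12
ES_E = max(EF_C=25, EF_D=12) = 25; EF_E = 25+11 = 36
Expected project duration μ = 36 hours. Critical path: A → B → C → E.

Variance along critical path = 0.111 + 13.444 + 0.111 + 2.778 = 16.444; σ = √16.444 = 4.055 hours.
Z = (41 − 36) / 4.055 = 1.233
P(T ≤ 41) = Φ(1.233) ≈ 0.891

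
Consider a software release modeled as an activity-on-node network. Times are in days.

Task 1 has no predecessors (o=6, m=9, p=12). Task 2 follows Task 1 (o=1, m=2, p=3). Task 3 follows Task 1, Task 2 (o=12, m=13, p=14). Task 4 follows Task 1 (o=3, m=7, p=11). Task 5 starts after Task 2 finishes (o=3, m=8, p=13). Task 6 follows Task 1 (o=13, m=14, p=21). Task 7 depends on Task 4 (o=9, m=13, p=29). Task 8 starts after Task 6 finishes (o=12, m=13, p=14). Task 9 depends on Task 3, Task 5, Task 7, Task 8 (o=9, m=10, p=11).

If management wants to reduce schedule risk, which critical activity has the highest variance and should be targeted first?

Task 6

te_Task 1 = (6 + 4·9 + 12)/6 = 54/6 = 9; σ²_Task 1 = ((12−6)/6)² = 1.000
te_Task 2 = (1 + 4·2 + 3)/6 = 12/6 = 2; σ²_Task 2 = ((3−1)/6)² = 0.111
te_Task 3 = (12 + 4·13 + 14)/6 = 78/6 = 13; σ²_Task 3 = ((14−12)/6)² = 0.111
te_Task 4 = (3 + 4·7 + 11)/6 = 42/6 = 7; σ²_Task 4 = ((11−3)/6)² = 1.778
te_Task 5 = (3 + 4·8 + 13)/6 = 48/6 = 8; σ²_Task 5 = ((13−3)/6)² = 2.778
te_Task 6 = (13 + 4·14 + 21)/6 = 90/6 = 15; σ²_Task 6 = ((21−13)/6)² = 1.778
te_Task 7 = (9 + 4·13 + 29)/6 = 90/6 = 15; σ²_Task 7 = ((29−9)/6)² = 11.111
te_Task 8 = (12 + 4·13 + 14)/6 = 78/6 = 13; σ²_Task 8 = ((14−12)/6)² = 0.111
te_Task 9 = (9 + 4·10 + 11)/6 = 60/6 = 10; σ²_Task 9 = ((11−9)/6)² = 0.111

Forward pass:
ES_Task 1 = 0; EF_Task 1 = 9
ES_Task 2 = 9; EF_Task 2 = 9+2 = 11
ES_Task 3 = max(EF_Task 1=9, EF_Task 2=11) = 11; EF_Task 3 = 11+13 = 24
ES_Task 4 = 9; EF_Task 4 = 9+7 = 16
ES_Task 5 = 11; EF_Task 5 = 11+8 = 19
ES_Task 6 = 9; EF_Task 6 = 9+15 = 24
ES_Task 7 = 16; EF_Task 7 = 16+15 = 31
ES_Task 8 = 24; EF_Task 8 = 24+13 = 37
ES_Task 9 = max(EF_Task 3=24, EF_Task 5=19, EF_Task 7=31, EF_Task 8=37) = 37; EF_Task 9 = 37+10 = 47
Expected project duration μ = 47 days. Critical path: Task 1 → Task 6 → Task 8 → Task 9.

Variances on critical path: σ²_Task 1=1.000, σ²_Task 6=1.778, σ²_Task 8=0.111, σ²_Task 9=0.111.
Largest is σ²_Task 6 = 1.778.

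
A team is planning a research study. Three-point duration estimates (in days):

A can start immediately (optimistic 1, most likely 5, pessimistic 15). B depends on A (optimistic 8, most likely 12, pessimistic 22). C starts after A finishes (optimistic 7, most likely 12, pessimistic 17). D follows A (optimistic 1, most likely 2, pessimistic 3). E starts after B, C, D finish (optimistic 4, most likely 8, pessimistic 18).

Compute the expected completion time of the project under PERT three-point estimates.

28 days

te_A = (1 + 4·5 + 15)/6 = 36/6 = 6
te_B = (8 + 4·12 + 22)/6 = 78/6 = 13
te_C = (7 + 4·12 + 17)/6 = 72/6 = 12
te_D = (1 + 4·2 + 3)/6 = 12/6 = 2
te_E = (4 + 4·8 + 18)/6 = 54/6 = 9

Forward pass:
ES_A = 0; EF_A = 6
ES_B = 6; EF_B = 6+13 = 19
ES_C = 6; EF_C = 6+12 = 18
ES_D = 6; EF_D = 6+2 = 8
ES_E = max(EF_B=19, EF_C=18, EF_D=8) = 19; EF_E = 19+9 = 28
Expected project duration μ = 28 days. Critical path: A → B → E.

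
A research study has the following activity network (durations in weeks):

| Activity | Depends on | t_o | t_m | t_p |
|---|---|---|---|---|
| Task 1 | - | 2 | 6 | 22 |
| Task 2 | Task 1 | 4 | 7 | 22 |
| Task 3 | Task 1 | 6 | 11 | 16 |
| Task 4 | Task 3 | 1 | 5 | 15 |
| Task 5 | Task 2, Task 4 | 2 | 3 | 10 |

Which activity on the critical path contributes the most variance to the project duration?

Task 1

te_Task 1 = (2 + 4·6 + 22)/6 = 48/6 = 8; σ²_Task 1 = ((22−2)/6)² = 11.111
te_Task 2 = (4 + 4·7 + 22)/6 = 54/6 = 9; σ²_Task 2 = ((22−4)/6)² = 9.000
te_Task 3 = (6 + 4·11 + 16)/6 = 66/6 = 11; σ²_Task 3 = ((16−6)/6)² = 2.778
te_Task 4 = (1 + 4·5 + 15)/6 = 36/6 = 6; σ²_Task 4 = ((15−1)/6)² = 5.444
te_Task 5 = (2 + 4·3 + 10)/6 = 24/6 = 4; σ²_Task 5 = ((10−2)/6)² = 1.778

Forward pass:
ES_Task 1 = 0; EF_Task 1 = 8
ES_Task 2 = 8; EF_Task 2 = 8+9 = 17
ES_Task 3 = 8; EF_Task 3 = 8+11 = 19
ES_Task 4 = 19; EF_Task 4 = 19+6 = 25
ES_Task 5 = max(EF_Task 2=17, EF_Task 4=25) = 25; EF_Task 5 = 25+4 = 29
Expected project duration μ = 29 weeks. Critical path: Task 1 → Task 3 → Task 4 → Task 5.

Variances on critical path: σ²_Task 1=11.111, σ²_Task 3=2.778, σ²_Task 4=5.444, σ²_Task 5=1.778.
Largest is σ²_Task 1 = 11.111.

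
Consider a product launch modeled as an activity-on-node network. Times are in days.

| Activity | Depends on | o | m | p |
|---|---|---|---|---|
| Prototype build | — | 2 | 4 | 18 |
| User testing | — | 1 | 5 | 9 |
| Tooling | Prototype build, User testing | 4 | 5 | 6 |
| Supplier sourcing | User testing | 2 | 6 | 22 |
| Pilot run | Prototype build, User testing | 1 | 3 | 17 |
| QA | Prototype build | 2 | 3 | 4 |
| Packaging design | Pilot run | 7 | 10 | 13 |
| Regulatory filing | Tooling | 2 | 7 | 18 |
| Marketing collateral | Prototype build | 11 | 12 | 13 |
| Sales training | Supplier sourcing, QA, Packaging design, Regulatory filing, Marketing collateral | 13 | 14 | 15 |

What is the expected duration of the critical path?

35 days

te_Prototype build = (2 + 4·4 + 18)/6 = 36/6 = 6
te_User testing = (1 + 4·5 + 9)/6 = 30/6 = 5
te_Tooling = (4 + 4·5 + 6)/6 = 30/6 = 5
te_Supplier sourcing = (2 + 4·6 + 22)/6 = 48/6 = 8
te_Pilot run = (1 + 4·3 + 17)/6 = 30/6 = 5
te_QA = (2 + 4·3 + 4)/6 = 18/6 = 3
te_Packaging design = (7 + 4·10 + 13)/6 = 60/6 = 10
te_Regulatory filing = (2 + 4·7 + 18)/6 = 48/6 = 8
te_Marketing collateral = (11 + 4·12 + 13)/6 = 72/6 = 12
te_Sales training = (13 + 4·14 + 15)/6 = 84/6 = 14

Forward pass:
ES_Prototype build = 0; EF_Prototype build = 6
ES_User testing = 0; EF_User testing = 5
ES_Tooling = max(EF_Prototype build=6, EF_User testing=5) = 6; EF_Tooling = 6+5 = 11
ES_Supplier sourcing = 5; EF_Supplier sourcing = 5+8 = 13
ES_Pilot run = max(EF_Prototype build=6, EF_User testing=5) = 6; EF_Pilot run = 6+5 = 11
ES_QA = 6; EF_QA = 6+3 = 9
ES_Packaging design = 11; EF_Packaging design = 11+10 = 21
ES_Regulatory filing = 11; EF_Regulatory filing = 11+8 = 19
ES_Marketing collateral = 6; EF_Marketing collateral = 6+12 = 18
ES_Sales training = max(EF_Supplier sourcing=13, EF_QA=9, EF_Packaging design=21, EF_Regulatory filing=19, EF_Marketing collateral=18) = 21; EF_Sales training = 21+14 = 35
Expected project duration μ = 35 days. Critical path: Prototype build → Pilot run → Packaging design → Sales training.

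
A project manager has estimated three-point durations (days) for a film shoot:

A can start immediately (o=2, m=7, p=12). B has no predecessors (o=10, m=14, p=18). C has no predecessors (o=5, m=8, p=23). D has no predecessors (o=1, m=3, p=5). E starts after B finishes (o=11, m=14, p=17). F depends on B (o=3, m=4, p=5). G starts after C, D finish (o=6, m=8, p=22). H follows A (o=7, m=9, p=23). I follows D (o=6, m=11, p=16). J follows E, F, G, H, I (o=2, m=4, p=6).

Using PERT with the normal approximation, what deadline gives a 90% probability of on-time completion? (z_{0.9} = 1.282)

34.3 days

te_A = (2 + 4·7 + 12)/6 = 42/6 = 7; σ²_A = ((12−2)/6)² = 2.778
te_B = (10 + 4·14 + 18)/6 = 84/6 = 14; σ²_B = ((18−10)/6)² = 1.778
te_C = (5 + 4·8 + 23)/6 = 60/6 = 10; σ²_C = ((23−5)/6)² = 9.000
te_D = (1 + 4·3 + 5)/6 = 18/6 = 3; σ²_D = ((5−1)/6)² = 0.444
te_E = (11 + 4·14 + 17)/6 = 84/6 = 14; σ²_E = ((17−11)/6)² = 1.000
te_F = (3 + 4·4 + 5)/6 = 24/6 = 4; σ²_F = ((5−3)/6)² = 0.111
te_G = (6 + 4·8 + 22)/6 = 60/6 = 10; σ²_G = ((22−6)/6)² = 7.111
te_H = (7 + 4·9 + 23)/6 = 66/6 = 11; σ²_H = ((23−7)/6)² = 7.111
te_I = (6 + 4·11 + 16)/6 = 66/6 = 11; σ²_I = ((16−6)/6)² = 2.778
te_J = (2 + 4·4 + 6)/6 = 24/6 = 4; σ²_J = ((6−2)/6)² = 0.444

Forward pass:
ES_A = 0; EF_A = 7
ES_B = 0; EF_B = 14
ES_C = 0; EF_C = 10
ES_D = 0; EF_D = 3
ES_E = 14; EF_E = 14+14 = 28
ES_F = 14; EF_F = 14+4 = 18
ES_G = max(EF_C=10, EF_D=3) = 10; EF_G = 10+10 = 20
ES_H = 7; EF_H = 7+11 = 18
ES_I = 3; EF_I = 3+11 = 14
ES_J = max(EF_E=28, EF_F=18, EF_G=20, EF_H=18, EF_I=14) = 28; EF_J = 28+4 = 32
Expected project duration μ = 32 days. Critical path: B → E → J.

Variance along critical path = 1.778 + 1.000 + 0.444 = 3.222; σ = 1.795 days.
D = μ + z·σ = 32 + 1.282·1.795 = 34.3 days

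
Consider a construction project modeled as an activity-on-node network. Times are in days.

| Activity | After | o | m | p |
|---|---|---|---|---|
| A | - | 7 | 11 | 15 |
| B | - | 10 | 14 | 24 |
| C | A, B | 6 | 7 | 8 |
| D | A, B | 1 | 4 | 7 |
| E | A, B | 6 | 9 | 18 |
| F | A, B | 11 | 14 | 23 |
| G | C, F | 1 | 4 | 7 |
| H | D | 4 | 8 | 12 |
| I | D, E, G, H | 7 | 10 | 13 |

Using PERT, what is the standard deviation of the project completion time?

3.38 days

te_A = (7 + 4·11 + 15)/6 = 66/6 = 11; σ²_A = ((15−7)/6)² = 1.778
te_B = (10 + 4·14 + 24)/6 = 90/6 = 15; σ²_B = ((24−10)/6)² = 5.444
te_C = (6 + 4·7 + 8)/6 = 42/6 = 7; σ²_C = ((8−6)/6)² = 0.111
te_D = (1 + 4·4 + 7)/6 = 24/6 = 4; σ²_D = ((7−1)/6)² = 1.000
te_E = (6 + 4·9 + 18)/6 = 60/6 = 10; σ²_E = ((18−6)/6)² = 4.000
te_F = (11 + 4·14 + 23)/6 = 90/6 = 15; σ²_F = ((23−11)/6)² = 4.000
te_G = (1 + 4·4 + 7)/6 = 24/6 = 4; σ²_G = ((7−1)/6)² = 1.000
te_H = (4 + 4·8 + 12)/6 = 48/6 = 8; σ²_H = ((12−4)/6)² = 1.778
te_I = (7 + 4·10 + 13)/6 = 60/6 = 10; σ²_I = ((13−7)/6)² = 1.000

Forward pass:
ES_A = 0; EF_A = 11
ES_B = 0; EF_B = 15
ES_C = max(EF_A=11, EF_B=15) = 15; EF_C = 15+7 = 22
ES_D = max(EF_A=11, EF_B=15) = 15; EF_D = 15+4 = 19
ES_E = max(EF_A=11, EF_B=15) = 15; EF_E = 15+10 = 25
ES_F = max(EF_A=11, EF_B=15) = 15; EF_F = 15+15 = 30
ES_G = max(EF_C=22, EF_F=30) = 30; EF_G = 30+4 = 34
ES_H = 19; EF_H = 19+8 = 27
ES_I = max(EF_D=19, EF_E=25, EF_G=34, EF_H=27) = 34; EF_I = 34+10 = 44
Expected project duration μ = 44 days. Critical path: B → F → G → I.

Variance along critical path = 5.444 + 4.000 + 1.000 + 1.000 = 11.444
σ = √11.444 = 3.383 days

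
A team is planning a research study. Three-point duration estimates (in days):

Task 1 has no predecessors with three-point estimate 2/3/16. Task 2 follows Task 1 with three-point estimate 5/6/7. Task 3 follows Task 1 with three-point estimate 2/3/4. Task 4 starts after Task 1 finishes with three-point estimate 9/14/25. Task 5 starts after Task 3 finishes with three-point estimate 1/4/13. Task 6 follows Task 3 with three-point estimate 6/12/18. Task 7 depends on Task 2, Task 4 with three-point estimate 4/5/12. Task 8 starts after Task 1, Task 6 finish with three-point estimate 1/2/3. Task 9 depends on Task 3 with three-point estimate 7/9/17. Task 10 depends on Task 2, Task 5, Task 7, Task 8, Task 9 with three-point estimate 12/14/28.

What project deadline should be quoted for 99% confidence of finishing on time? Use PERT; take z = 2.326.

te_Task 1 = (2 + 4·3 + 16)/6 = 30/6 = 5; σ²_Task 1 = ((16−2)/6)² = 5.444
te_Task 2 = (5 + 4·6 + 7)/6 = 36/6 = 6; σ²_Task 2 = ((7−5)/6)² = 0.111
te_Task 3 = (2 + 4·3 + 4)/6 = 18/6 = 3; σ²_Task 3 = ((4−2)/6)² = 0.111
te_Task 4 = (9 + 4·14 + 25)/6 = 90/6 = 15; σ²_Task 4 = ((25−9)/6)² = 7.111
te_Task 5 = (1 + 4·4 + 13)/6 = 30/6 = 5; σ²_Task 5 = ((13−1)/6)² = 4.000
te_Task 6 = (6 + 4·12 + 18)/6 = 72/6 = 12; σ²_Task 6 = ((18−6)/6)² = 4.000
te_Task 7 = (4 + 4·5 + 12)/6 = 36/6 = 6; σ²_Task 7 = ((12−4)/6)² = 1.778
te_Task 8 = (1 + 4·2 + 3)/6 = 12/6 = 2; σ²_Task 8 = ((3−1)/6)² = 0.111
te_Task 9 = (7 + 4·9 + 17)/6 = 60/6 = 10; σ²_Task 9 = ((17−7)/6)² = 2.778
te_Task 10 = (12 + 4·14 + 28)/6 = 96/6 = 16; σ²_Task 10 = ((28−12)/6)² = 7.111

Forward pass:
ES_Task 1 = 0; EF_Task 1 = 5
ES_Task 2 = 5; EF_Task 2 = 5+6 = 11
ES_Task 3 = 5; EF_Task 3 = 5+3 = 8
ES_Task 4 = 5; EF_Task 4 = 5+15 = 20
ES_Task 5 = 8; EF_Task 5 = 8+5 = 13
ES_Task 6 = 8; EF_Task 6 = 8+12 = 20
ES_Task 7 = max(EF_Task 2=11, EF_Task 4=20) = 20; EF_Task 7 = 20+6 = 26
ES_Task 8 = max(EF_Task 1=5, EF_Task 6=20) = 20; EF_Task 8 = 20+2 = 22
ES_Task 9 = 8; EF_Task 9 = 8+10 = 18
ES_Task 10 = max(EF_Task 2=11, EF_Task 5=13, EF_Task 7=26, EF_Task 8=22, EF_Task 9=18) = 26; EF_Task 10 = 26+16 = 42
Expected project duration μ = 42 days. Critical path: Task 1 → Task 4 → Task 7 → Task 10.

Variance along critical path = 5.444 + 7.111 + 1.778 + 7.111 = 21.444; σ = 4.631 days.
D = μ + z·σ = 42 + 2.326·4.631 = 52.8 days

52.8 days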